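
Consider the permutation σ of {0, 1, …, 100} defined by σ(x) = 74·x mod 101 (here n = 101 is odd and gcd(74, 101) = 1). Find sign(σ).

Start at x=56: 56 → 3 → 20 → 66 → 36 → 38 → 85 → … (one orbit).
Decompose π into cycles: lengths [100, 1] (2 cycles, including the fixed point 0).
101 − 2 = 99 transpositions; sign(π) = (−1)^99 = -1.

-1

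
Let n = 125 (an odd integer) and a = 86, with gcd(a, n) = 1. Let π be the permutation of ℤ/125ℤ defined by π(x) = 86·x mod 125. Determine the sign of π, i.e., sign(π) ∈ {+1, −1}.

Trace 46: π^k(46) = [46, 81, 91, 76, 36, 96, 6] for k=0..6.
The orbit structure of x ↦ 86x mod 125: 13 orbits of sizes [25, 25, 25, 25, 5, 5, 5, 5, 1, 1, 1, 1, 1].
n − c = 125 − 13 = 112; sign = (−1)^112 = +1.

+1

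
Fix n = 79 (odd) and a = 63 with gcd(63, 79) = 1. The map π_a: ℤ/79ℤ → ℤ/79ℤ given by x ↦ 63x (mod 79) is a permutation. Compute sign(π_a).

-1

Start at x=45: 45 → 70 → 65 → 66 → 50 → 69 → 2 → … (one orbit).
Cycle type of π: 78 + 1; total 2 cycles.
2 cycles on 79: each ℓ→(−1)^(ℓ−1), product (−1)^77 = -1.
Via Zolotarev, sign(π_{63}) = (63|79) = -1.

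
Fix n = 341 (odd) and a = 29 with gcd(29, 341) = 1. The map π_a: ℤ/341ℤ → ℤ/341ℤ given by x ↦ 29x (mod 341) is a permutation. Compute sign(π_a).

+1

Start at x=163: 163 → 294 → 1 → 29 → 159 → 178 → 47 → … (one orbit).
Cycle lengths of π_29 on ℤ/341ℤ: [10, 10, 10, 10, 10, 10, 10, 10, 10, 10, 10, 10, 10, 10, 10, 10, 10, 10, 10, 10, 10, 10, 10, 10, 10, 10, 10, 10, 10, 10, 10, 10, 10, 10, 1]; 35 cycles in total.
n − c = 341 − 35 = 306; sign = (−1)^306 = +1.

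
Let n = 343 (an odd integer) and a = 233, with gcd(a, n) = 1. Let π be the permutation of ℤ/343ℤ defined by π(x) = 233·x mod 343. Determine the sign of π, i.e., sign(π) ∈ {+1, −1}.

Start at x=165: 165 → 29 → 240 → 11 → 162 → 16 → 298 → … (one orbit).
Cycle type of π: 147×2 + 21×2 + 3×2 + 1; total 7 cycles.
With 7 cycles on 343 points, sign = (−1)^{343−7} = +1.
The Jacobi symbol (233|343) = +1 (Zolotarev) agrees.

+1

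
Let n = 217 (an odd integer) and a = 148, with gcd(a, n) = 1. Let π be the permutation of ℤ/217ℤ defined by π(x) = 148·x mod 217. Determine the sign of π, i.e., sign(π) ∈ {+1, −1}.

-1

Start at x=85: 85 → 211 → 197 → 78 → 43 → 71 → 92 → … (one orbit).
The orbit structure of x ↦ 148x mod 217: 14 orbits of sizes [30, 30, 30, 30, 30, 30, 30, 1, 1, 1, 1, 1, 1, 1].
Σ(ℓ_i−1) = 217−14 = 203; sign = (−1)^203 = -1.
Zolotarev: (148|217) = -1, matching the cycle-count sign.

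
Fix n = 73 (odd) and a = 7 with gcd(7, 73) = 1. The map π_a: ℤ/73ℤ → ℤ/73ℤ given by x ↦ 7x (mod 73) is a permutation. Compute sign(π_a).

Start at x=9: 9 → 63 → 3 → 21 → 1 → 7 → 49 → … (one orbit).
π_7 has 4 disjoint cycles with lengths [24, 24, 24, 1] on {0,…,72}.
73 − 4 = 69 transpositions; sign(π) = (−1)^69 = -1.
Via Zolotarev, sign(π_{7}) = (7|73) = -1.

-1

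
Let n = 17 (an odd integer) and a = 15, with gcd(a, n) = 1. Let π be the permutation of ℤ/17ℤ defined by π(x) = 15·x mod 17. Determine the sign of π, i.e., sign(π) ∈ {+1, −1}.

+1

Start at x=8: 8 → 1 → 15 → 4 → 9 → 16 → 2 → … (one orbit).
Decompose π into cycles: lengths [8, 8, 1] (3 cycles, including the fixed point 0).
3 cycles on 17: each ℓ→(−1)^(ℓ−1), product (−1)^14 = +1.
The Jacobi symbol (15|17) = +1 (Zolotarev) agrees.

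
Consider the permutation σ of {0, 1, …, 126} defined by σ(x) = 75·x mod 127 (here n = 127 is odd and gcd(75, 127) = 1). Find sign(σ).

Trace 107: π^k(107) = [107, 24, 22, 126, 52, 90, 19] for k=0..6.
Cycle lengths of π_75 on ℤ/127ℤ: [18, 18, 18, 18, 18, 18, 18, 1]; 8 cycles in total.
Σ(ℓ_i−1) = 127−8 = 119; sign = (−1)^119 = -1.

-1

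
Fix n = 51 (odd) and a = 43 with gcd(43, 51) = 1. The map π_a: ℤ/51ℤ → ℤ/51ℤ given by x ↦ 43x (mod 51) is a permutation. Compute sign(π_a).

Start at x=19: 19 → 1 → 43 → 13 → 49 → 16 → 25 → … (one orbit).
Cycle type of π: 8×6 + 1×3; total 9 cycles.
With 9 cycles on 51 points, sign = (−1)^{51−9} = +1.
Via Zolotarev, sign(π_{43}) = (43|51) = +1.

+1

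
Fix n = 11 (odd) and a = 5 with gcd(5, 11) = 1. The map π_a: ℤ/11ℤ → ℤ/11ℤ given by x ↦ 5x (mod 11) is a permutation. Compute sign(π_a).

+1

Start at x=3: 3 → 4 → 9 → 1 → 5 → 3 (one orbit).
The orbit structure of x ↦ 5x mod 11: 3 orbits of sizes [5, 5, 1].
Σ(ℓ_i−1) = 11−3 = 8; sign = (−1)^8 = +1.
The Jacobi symbol (5|11) = +1 (Zolotarev) agrees.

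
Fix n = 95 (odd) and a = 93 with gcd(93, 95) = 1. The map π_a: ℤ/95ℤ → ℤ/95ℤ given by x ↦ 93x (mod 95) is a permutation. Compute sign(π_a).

-1

Start at x=36: 36 → 23 → 49 → 92 → 6 → 83 → 24 → … (one orbit).
6 cycles of lengths [36, 36, 9, 9, 4, 1].
With 6 cycles on 95 points, sign = (−1)^{95−6} = -1.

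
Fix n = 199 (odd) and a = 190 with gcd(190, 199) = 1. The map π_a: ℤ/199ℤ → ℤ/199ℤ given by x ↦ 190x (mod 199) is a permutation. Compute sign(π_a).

-1

Orbit of 106 under x↦190x: [106, 41, 29, 137, 160, 152, 25]… (length divides ord_199(190)).
Decompose π into cycles: lengths [198, 1] (2 cycles, including the fixed point 0).
With 2 cycles on 199 points, sign = (−1)^{199−2} = -1.
Via Zolotarev, sign(π_{190}) = (190|199) = -1.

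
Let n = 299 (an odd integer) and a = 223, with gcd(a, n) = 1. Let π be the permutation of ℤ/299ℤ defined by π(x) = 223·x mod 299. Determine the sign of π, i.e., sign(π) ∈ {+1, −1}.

-1

Trace 187: π^k(187) = [187, 140, 124, 144, 119, 225, 242] for k=0..6.
Cycle type of π: 132×2 + 12 + 11×2 + 1; total 6 cycles.
n − c = 299 − 6 = 293; sign = (−1)^293 = -1.
Zolotarev: (223|299) = -1, matching the cycle-count sign.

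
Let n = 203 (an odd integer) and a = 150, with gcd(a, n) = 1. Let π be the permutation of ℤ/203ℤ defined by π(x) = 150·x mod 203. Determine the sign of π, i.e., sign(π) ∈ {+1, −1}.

Orbit of 6 under x↦150x: [6, 88, 5, 141, 38, 16, 167]… (length divides ord_203(150)).
Cycle type of π: 42×4 + 14×2 + 6 + 1; total 8 cycles.
n − c = 203 − 8 = 195; sign = (−1)^195 = -1.
(150|203)_J = -1 (Zolotarev's lemma cross-check).

-1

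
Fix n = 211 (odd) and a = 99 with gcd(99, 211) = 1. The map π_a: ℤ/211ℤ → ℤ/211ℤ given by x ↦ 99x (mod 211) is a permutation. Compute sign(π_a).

Trace 82: π^k(82) = [82, 100, 194, 5, 73, 53, 183] for k=0..6.
The orbit structure of x ↦ 99x mod 211: 3 orbits of sizes [105, 105, 1].
Σ(ℓ_i−1) = 211−3 = 208; sign = (−1)^208 = +1.
The Jacobi symbol (99|211) = +1 (Zolotarev) agrees.

+1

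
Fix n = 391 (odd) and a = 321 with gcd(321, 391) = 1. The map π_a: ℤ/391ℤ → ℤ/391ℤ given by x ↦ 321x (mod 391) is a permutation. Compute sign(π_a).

Start at x=1: 1 → 321 → 208 → 298 → 254 → 206 → 47 → … (one orbit).
Cycle type of π: 8×46 + 2×11 + 1; total 58 cycles.
391 − 58 = 333 transpositions; sign(π) = (−1)^333 = -1.
The Jacobi symbol (321|391) = -1 (Zolotarev) agrees.

-1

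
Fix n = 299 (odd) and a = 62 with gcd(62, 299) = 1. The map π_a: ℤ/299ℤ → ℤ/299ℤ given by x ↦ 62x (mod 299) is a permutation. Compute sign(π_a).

+1

Start at x=196: 196 → 192 → 243 → 116 → 16 → 95 → 209 → … (one orbit).
Cycle lengths of π_62 on ℤ/299ℤ: [66, 66, 66, 66, 11, 11, 6, 6, 1]; 9 cycles in total.
n − c = 299 − 9 = 290; sign = (−1)^290 = +1.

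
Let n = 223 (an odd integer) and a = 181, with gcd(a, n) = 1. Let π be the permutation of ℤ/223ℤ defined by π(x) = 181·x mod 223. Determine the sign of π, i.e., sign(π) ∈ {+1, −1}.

+1

Start at x=127: 127 → 18 → 136 → 86 → 179 → 64 → 211 → … (one orbit).
Decompose π into cycles: lengths [111, 111, 1] (3 cycles, including the fixed point 0).
sign(π) = (−1)^{n − #cycles} = (−1)^{223−3} = (−1)^220 = +1.
Check: (181/223) = +1 by Zolotarev.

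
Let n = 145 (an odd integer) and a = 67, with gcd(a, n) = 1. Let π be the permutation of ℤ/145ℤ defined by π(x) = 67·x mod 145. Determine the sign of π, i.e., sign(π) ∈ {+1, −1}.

-1

Start at x=94: 94 → 63 → 16 → 57 → 49 → 93 → 141 → … (one orbit).
Cycle type of π: 28×4 + 14×2 + 4 + 1; total 8 cycles.
Σ(ℓ_i−1) = 145−8 = 137; sign = (−1)^137 = -1.
Zolotarev: (67|145) = -1, matching the cycle-count sign.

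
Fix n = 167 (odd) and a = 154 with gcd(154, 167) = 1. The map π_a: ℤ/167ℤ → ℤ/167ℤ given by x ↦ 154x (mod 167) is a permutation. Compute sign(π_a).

+1

Trace 62: π^k(62) = [62, 29, 124, 58, 81, 116, 162] for k=0..6.
Cycle type of π: 83×2 + 1; total 3 cycles.
167 − 3 = 164 transpositions; sign(π) = (−1)^164 = +1.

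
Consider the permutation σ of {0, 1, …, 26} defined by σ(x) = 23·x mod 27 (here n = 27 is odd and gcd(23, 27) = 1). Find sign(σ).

Orbit of 2 under x↦23x: [2, 19, 5, 7, 26, 4, 11]… (length divides ord_27(23)).
Cycle type of π: 18 + 6 + 2 + 1; total 4 cycles.
4 cycles on 27: each ℓ→(−1)^(ℓ−1), product (−1)^23 = -1.
The Jacobi symbol (23|27) = -1 (Zolotarev) agrees.

-1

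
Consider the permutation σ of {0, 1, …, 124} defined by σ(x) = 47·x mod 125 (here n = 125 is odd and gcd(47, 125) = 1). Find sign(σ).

-1

Trace 12: π^k(12) = [12, 64, 8, 1, 47, 84, 73] for k=0..6.
Cycle type of π: 100 + 20 + 4 + 1; total 4 cycles.
Σ(ℓ_i−1) = 125−4 = 121; sign = (−1)^121 = -1.
Via Zolotarev, sign(π_{47}) = (47|125) = -1.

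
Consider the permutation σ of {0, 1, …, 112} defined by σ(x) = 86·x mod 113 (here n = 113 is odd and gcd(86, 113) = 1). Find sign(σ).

-1

Orbit of 82 under x↦86x: [82, 46, 1, 86, 51, 92, 2]… (length divides ord_113(86)).
π_86 has 2 disjoint cycles with lengths [112, 1] on {0,…,112}.
Σ(ℓ_i−1) = 113−2 = 111; sign = (−1)^111 = -1.
Check: (86/113) = -1 by Zolotarev.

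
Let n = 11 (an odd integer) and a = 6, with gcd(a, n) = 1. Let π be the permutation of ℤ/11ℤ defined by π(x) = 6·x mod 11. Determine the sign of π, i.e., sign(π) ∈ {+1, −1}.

Start at x=10: 10 → 5 → 8 → 4 → 2 → 1 → 6 → … (one orbit).
Cycle lengths of π_6 on ℤ/11ℤ: [10, 1]; 2 cycles in total.
With 2 cycles on 11 points, sign = (−1)^{11−2} = -1.

-1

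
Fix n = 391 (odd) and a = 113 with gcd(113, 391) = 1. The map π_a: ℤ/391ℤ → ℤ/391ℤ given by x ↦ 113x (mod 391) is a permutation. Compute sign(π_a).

+1

Start at x=360: 360 → 16 → 244 → 202 → 148 → 302 → 109 → … (one orbit).
5 cycles of lengths [176, 176, 22, 16, 1].
Σ(ℓ_i−1) = 391−5 = 386; sign = (−1)^386 = +1.
(113|391)_J = +1 (Zolotarev's lemma cross-check).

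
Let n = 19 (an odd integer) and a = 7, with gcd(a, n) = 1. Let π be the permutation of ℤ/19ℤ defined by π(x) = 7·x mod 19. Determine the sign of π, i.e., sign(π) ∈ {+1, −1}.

Orbit of 1 under x↦7x: [1, 7, 11]… (length divides ord_19(7)).
π_7 has 7 disjoint cycles with lengths [3, 3, 3, 3, 3, 3, 1] on {0,…,18}.
19 − 7 = 12 transpositions; sign(π) = (−1)^12 = +1.
The Jacobi symbol (7|19) = +1 (Zolotarev) agrees.

+1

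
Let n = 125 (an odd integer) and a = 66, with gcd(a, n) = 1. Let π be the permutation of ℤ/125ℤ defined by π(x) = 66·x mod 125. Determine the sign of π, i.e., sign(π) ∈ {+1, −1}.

+1

Orbit of 41 under x↦66x: [41, 81, 96, 86, 51, 116, 31]… (length divides ord_125(66)).
Decompose π into cycles: lengths [25, 25, 25, 25, 5, 5, 5, 5, 1, 1, 1, 1, 1] (13 cycles, including the fixed point 0).
n − c = 125 − 13 = 112; sign = (−1)^112 = +1.
The Jacobi symbol (66|125) = +1 (Zolotarev) agrees.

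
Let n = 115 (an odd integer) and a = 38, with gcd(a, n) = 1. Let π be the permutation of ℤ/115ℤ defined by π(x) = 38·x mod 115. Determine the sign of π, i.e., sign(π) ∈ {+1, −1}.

Start at x=54: 54 → 97 → 6 → 113 → 39 → 102 → 81 → … (one orbit).
Cycle type of π: 44×2 + 22 + 4 + 1; total 5 cycles.
With 5 cycles on 115 points, sign = (−1)^{115−5} = +1.
(38|115)_J = +1 (Zolotarev's lemma cross-check).

+1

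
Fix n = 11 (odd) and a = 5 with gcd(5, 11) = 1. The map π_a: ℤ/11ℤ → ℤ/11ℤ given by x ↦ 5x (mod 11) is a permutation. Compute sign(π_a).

+1

Trace 4: π^k(4) = [4, 9, 1, 5, 3] for k=0..4.
π_5 has 3 disjoint cycles with lengths [5, 5, 1] on {0,…,10}.
sign(π) = (−1)^{n − #cycles} = (−1)^{11−3} = (−1)^8 = +1.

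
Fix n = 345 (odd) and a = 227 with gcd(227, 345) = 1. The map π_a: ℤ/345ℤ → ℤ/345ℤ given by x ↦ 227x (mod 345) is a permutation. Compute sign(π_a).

Start at x=121: 121 → 212 → 169 → 68 → 256 → 152 → 4 → … (one orbit).
Cycle lengths of π_227 on ℤ/345ℤ: [44, 44, 44, 44, 44, 44, 22, 22, 22, 4, 4, 4, 2, 1]; 14 cycles in total.
n − c = 345 − 14 = 331; sign = (−1)^331 = -1.
Zolotarev: (227|345) = -1, matching the cycle-count sign.

-1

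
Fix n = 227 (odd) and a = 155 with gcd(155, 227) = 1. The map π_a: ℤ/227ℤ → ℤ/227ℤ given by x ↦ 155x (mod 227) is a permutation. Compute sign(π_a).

Trace 47: π^k(47) = [47, 21, 77, 131, 102, 147, 85] for k=0..6.
π_155 has 3 disjoint cycles with lengths [113, 113, 1] on {0,…,226}.
With 3 cycles on 227 points, sign = (−1)^{227−3} = +1.
Via Zolotarev, sign(π_{155}) = (155|227) = +1.

+1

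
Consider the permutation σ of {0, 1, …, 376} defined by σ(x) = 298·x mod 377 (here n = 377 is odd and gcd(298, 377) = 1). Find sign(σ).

-1

Orbit of 246 under x↦298x: [246, 170, 142, 92, 272, 1, 298]… (length divides ord_377(298)).
20 cycles of lengths [28, 28, 28, 28, 28, 28, 28, 28, 28, 28, 28, 28, 28, 2, 2, 2, 2, 2, 2, 1].
377 − 20 = 357 transpositions; sign(π) = (−1)^357 = -1.
(298|377)_J = -1 (Zolotarev's lemma cross-check).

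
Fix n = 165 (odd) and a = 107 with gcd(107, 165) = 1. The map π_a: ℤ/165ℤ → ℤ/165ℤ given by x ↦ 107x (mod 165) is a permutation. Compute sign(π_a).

Trace 64: π^k(64) = [64, 83, 136, 32, 124, 68, 16] for k=0..6.
Cycle type of π: 20×6 + 10×3 + 4×3 + 2 + 1; total 14 cycles.
n − c = 165 − 14 = 151; sign = (−1)^151 = -1.
Zolotarev: (107|165) = -1, matching the cycle-count sign.

-1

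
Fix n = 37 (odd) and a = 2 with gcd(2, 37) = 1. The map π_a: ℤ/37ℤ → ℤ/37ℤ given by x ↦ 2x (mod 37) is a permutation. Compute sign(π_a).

Start at x=33: 33 → 29 → 21 → 5 → 10 → 20 → 3 → … (one orbit).
The orbit structure of x ↦ 2x mod 37: 2 orbits of sizes [36, 1].
With 2 cycles on 37 points, sign = (−1)^{37−2} = -1.
(2|37)_J = -1 (Zolotarev's lemma cross-check).

-1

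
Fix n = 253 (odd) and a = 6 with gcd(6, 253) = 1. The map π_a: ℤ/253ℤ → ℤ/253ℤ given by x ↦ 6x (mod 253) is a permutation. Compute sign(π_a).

-1

Start at x=202: 202 → 200 → 188 → 116 → 190 → 128 → 9 → … (one orbit).
Decompose π into cycles: lengths [110, 110, 11, 11, 10, 1] (6 cycles, including the fixed point 0).
With 6 cycles on 253 points, sign = (−1)^{253−6} = -1.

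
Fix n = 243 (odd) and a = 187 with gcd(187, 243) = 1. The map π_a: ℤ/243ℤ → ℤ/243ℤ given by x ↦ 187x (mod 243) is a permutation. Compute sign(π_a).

+1

Orbit of 145 under x↦187x: [145, 142, 67, 136, 160, 31, 208]… (length divides ord_243(187)).
π_187 has 11 disjoint cycles with lengths [81, 81, 27, 27, 9, 9, 3, 3, 1, 1, 1] on {0,…,242}.
Σ(ℓ_i−1) = 243−11 = 232; sign = (−1)^232 = +1.
The Jacobi symbol (187|243) = +1 (Zolotarev) agrees.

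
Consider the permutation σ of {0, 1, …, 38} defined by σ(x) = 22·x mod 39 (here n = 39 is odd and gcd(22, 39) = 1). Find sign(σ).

+1

Trace 16: π^k(16) = [16, 1, 22] for k=0..2.
π_22 has 15 disjoint cycles with lengths [3, 3, 3, 3, 3, 3, 3, 3, 3, 3, 3, 3, 1, 1, 1] on {0,…,38}.
15 cycles on 39: each ℓ→(−1)^(ℓ−1), product (−1)^24 = +1.
Check: (22/39) = +1 by Zolotarev.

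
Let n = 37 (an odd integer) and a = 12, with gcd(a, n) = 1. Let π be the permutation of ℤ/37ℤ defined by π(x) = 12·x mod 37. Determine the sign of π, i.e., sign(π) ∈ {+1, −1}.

Orbit of 10 under x↦12x: [10, 9, 34, 1, 12, 33, 26]… (length divides ord_37(12)).
Decompose π into cycles: lengths [9, 9, 9, 9, 1] (5 cycles, including the fixed point 0).
sign(π) = (−1)^{n − #cycles} = (−1)^{37−5} = (−1)^32 = +1.
(12|37)_J = +1 (Zolotarev's lemma cross-check).

+1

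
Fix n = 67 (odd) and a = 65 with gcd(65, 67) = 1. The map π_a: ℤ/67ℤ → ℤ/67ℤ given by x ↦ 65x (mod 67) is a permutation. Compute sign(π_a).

Orbit of 19 under x↦65x: [19, 29, 9, 49, 36, 62, 10]… (length divides ord_67(65)).
π_65 has 3 disjoint cycles with lengths [33, 33, 1] on {0,…,66}.
Σ(ℓ_i−1) = 67−3 = 64; sign = (−1)^64 = +1.
Zolotarev: (65|67) = +1, matching the cycle-count sign.

+1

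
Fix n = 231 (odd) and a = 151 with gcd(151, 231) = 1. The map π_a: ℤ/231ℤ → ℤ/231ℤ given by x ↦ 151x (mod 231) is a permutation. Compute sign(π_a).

Orbit of 142 under x↦151x: [142, 190, 46, 16, 106, 67, 184]… (length divides ord_231(151)).
18 cycles of lengths [30, 30, 30, 30, 30, 30, 10, 10, 10, 3, 3, 3, 3, 3, 3, 1, 1, 1].
n − c = 231 − 18 = 213; sign = (−1)^213 = -1.
Via Zolotarev, sign(π_{151}) = (151|231) = -1.

-1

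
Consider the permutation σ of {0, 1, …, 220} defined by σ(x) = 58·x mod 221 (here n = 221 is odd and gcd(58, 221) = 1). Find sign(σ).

Trace 141: π^k(141) = [141, 1, 58, 49, 190, 191, 28] for k=0..6.
π_58 has 7 disjoint cycles with lengths [48, 48, 48, 48, 16, 12, 1] on {0,…,220}.
n − c = 221 − 7 = 214; sign = (−1)^214 = +1.

+1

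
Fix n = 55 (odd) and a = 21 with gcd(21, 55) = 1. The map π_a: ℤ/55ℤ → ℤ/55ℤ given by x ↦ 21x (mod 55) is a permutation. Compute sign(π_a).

-1

Start at x=21: 21 → 1 → 21 (one orbit).
Cycle type of π: 2×25 + 1×5; total 30 cycles.
sign(π) = (−1)^{n − #cycles} = (−1)^{55−30} = (−1)^25 = -1.
Check: (21/55) = -1 by Zolotarev.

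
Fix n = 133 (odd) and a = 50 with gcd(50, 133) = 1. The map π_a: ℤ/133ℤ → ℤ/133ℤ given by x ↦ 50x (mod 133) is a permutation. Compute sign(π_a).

Orbit of 1 under x↦50x: [1, 50, 106, 113, 64, 8]… (length divides ord_133(50)).
Cycle type of π: 6×21 + 1×7; total 28 cycles.
28 cycles on 133: each ℓ→(−1)^(ℓ−1), product (−1)^105 = -1.
(50|133)_J = -1 (Zolotarev's lemma cross-check).

-1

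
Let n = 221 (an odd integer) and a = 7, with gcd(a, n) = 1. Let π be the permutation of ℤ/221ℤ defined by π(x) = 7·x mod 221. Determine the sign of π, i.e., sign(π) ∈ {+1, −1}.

+1

Start at x=7: 7 → 49 → 122 → 191 → 11 → 77 → 97 → … (one orbit).
π_7 has 7 disjoint cycles with lengths [48, 48, 48, 48, 16, 12, 1] on {0,…,220}.
n − c = 221 − 7 = 214; sign = (−1)^214 = +1.
(7|221)_J = +1 (Zolotarev's lemma cross-check).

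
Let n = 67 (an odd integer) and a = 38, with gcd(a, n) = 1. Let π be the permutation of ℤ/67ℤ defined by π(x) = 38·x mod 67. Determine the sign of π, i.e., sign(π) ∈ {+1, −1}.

-1

Trace 37: π^k(37) = [37, 66, 29, 30, 1, 38] for k=0..5.
12 cycles of lengths [6, 6, 6, 6, 6, 6, 6, 6, 6, 6, 6, 1].
Σ(ℓ_i−1) = 67−12 = 55; sign = (−1)^55 = -1.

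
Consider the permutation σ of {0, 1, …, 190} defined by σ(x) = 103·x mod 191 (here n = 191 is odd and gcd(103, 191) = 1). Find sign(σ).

Trace 134: π^k(134) = [134, 50, 184, 43, 36, 79, 115] for k=0..6.
Cycle lengths of π_103 on ℤ/191ℤ: [95, 95, 1]; 3 cycles in total.
With 3 cycles on 191 points, sign = (−1)^{191−3} = +1.
Zolotarev: (103|191) = +1, matching the cycle-count sign.

+1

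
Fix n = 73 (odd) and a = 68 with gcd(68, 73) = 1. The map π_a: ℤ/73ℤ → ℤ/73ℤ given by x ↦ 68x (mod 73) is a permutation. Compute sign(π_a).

Trace 65: π^k(65) = [65, 40, 19, 51, 37, 34, 49] for k=0..6.
π_68 has 2 disjoint cycles with lengths [72, 1] on {0,…,72}.
sign(π) = (−1)^{n − #cycles} = (−1)^{73−2} = (−1)^71 = -1.
(68|73)_J = -1 (Zolotarev's lemma cross-check).

-1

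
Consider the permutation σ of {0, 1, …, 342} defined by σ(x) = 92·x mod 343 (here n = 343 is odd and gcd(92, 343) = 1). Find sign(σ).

Orbit of 8 under x↦92x: [8, 50, 141, 281, 127, 22, 309]… (length divides ord_343(92)).
π_92 has 19 disjoint cycles with lengths [49, 49, 49, 49, 49, 49, 7, 7, 7, 7, 7, 7, 1, 1, 1, 1, 1, 1, 1] on {0,…,342}.
343 − 19 = 324 transpositions; sign(π) = (−1)^324 = +1.
Check: (92/343) = +1 by Zolotarev.

+1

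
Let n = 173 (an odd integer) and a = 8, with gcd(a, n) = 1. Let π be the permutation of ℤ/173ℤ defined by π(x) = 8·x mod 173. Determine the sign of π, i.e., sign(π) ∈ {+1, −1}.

-1

Start at x=165: 165 → 109 → 7 → 56 → 102 → 124 → 127 → … (one orbit).
The orbit structure of x ↦ 8x mod 173: 2 orbits of sizes [172, 1].
sign(π) = (−1)^{n − #cycles} = (−1)^{173−2} = (−1)^171 = -1.
Zolotarev: (8|173) = -1, matching the cycle-count sign.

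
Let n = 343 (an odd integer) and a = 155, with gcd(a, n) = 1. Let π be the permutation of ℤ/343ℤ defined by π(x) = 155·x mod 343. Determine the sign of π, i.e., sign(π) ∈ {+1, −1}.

Trace 197: π^k(197) = [197, 8, 211, 120, 78, 85, 141] for k=0..6.
π_155 has 19 disjoint cycles with lengths [49, 49, 49, 49, 49, 49, 7, 7, 7, 7, 7, 7, 1, 1, 1, 1, 1, 1, 1] on {0,…,342}.
With 19 cycles on 343 points, sign = (−1)^{343−19} = +1.
The Jacobi symbol (155|343) = +1 (Zolotarev) agrees.

+1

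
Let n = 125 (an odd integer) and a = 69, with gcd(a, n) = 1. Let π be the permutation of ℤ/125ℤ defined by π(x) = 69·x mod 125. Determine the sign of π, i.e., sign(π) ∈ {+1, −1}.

Orbit of 44 under x↦69x: [44, 36, 109, 21, 74, 106, 64]… (length divides ord_125(69)).
Cycle lengths of π_69 on ℤ/125ℤ: [50, 50, 10, 10, 2, 2, 1]; 7 cycles in total.
125 − 7 = 118 transpositions; sign(π) = (−1)^118 = +1.

+1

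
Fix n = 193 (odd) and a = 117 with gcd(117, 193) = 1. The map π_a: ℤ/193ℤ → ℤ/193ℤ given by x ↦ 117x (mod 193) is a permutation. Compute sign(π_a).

Trace 117: π^k(117) = [117, 179, 99, 3, 158, 151, 104] for k=0..6.
Cycle lengths of π_117 on ℤ/193ℤ: [64, 64, 64, 1]; 4 cycles in total.
Σ(ℓ_i−1) = 193−4 = 189; sign = (−1)^189 = -1.
Zolotarev: (117|193) = -1, matching the cycle-count sign.

-1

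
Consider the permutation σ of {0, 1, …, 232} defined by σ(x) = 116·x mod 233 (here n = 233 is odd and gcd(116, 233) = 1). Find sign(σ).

Orbit of 19 under x↦116x: [19, 107, 63, 85, 74, 196, 135]… (length divides ord_233(116)).
Cycle lengths of π_116 on ℤ/233ℤ: [58, 58, 58, 58, 1]; 5 cycles in total.
With 5 cycles on 233 points, sign = (−1)^{233−5} = +1.
Check: (116/233) = +1 by Zolotarev.

+1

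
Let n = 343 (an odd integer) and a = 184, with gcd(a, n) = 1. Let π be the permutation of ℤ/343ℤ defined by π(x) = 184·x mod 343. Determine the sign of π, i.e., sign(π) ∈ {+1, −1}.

+1

Start at x=340: 340 → 134 → 303 → 186 → 267 → 79 → 130 → … (one orbit).
7 cycles of lengths [147, 147, 21, 21, 3, 3, 1].
343 − 7 = 336 transpositions; sign(π) = (−1)^336 = +1.
Check: (184/343) = +1 by Zolotarev.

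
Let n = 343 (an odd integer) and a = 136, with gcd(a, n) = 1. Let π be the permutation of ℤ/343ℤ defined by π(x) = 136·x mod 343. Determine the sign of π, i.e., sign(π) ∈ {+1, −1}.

-1

Start at x=234: 234 → 268 → 90 → 235 → 61 → 64 → 129 → … (one orbit).
4 cycles of lengths [294, 42, 6, 1].
With 4 cycles on 343 points, sign = (−1)^{343−4} = -1.
Zolotarev: (136|343) = -1, matching the cycle-count sign.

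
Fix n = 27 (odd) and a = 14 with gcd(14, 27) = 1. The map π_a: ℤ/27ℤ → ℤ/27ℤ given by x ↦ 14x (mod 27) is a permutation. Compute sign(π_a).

Orbit of 19 under x↦14x: [19, 23, 25, 26, 13, 20, 10]… (length divides ord_27(14)).
The orbit structure of x ↦ 14x mod 27: 4 orbits of sizes [18, 6, 2, 1].
27 − 4 = 23 transpositions; sign(π) = (−1)^23 = -1.
Check: (14/27) = -1 by Zolotarev.

-1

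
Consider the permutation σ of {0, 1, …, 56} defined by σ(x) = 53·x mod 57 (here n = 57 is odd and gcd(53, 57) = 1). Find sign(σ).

Trace 25: π^k(25) = [25, 14, 1, 53, 16, 50, 28] for k=0..6.
The orbit structure of x ↦ 53x mod 57: 5 orbits of sizes [18, 18, 18, 2, 1].
5 cycles on 57: each ℓ→(−1)^(ℓ−1), product (−1)^52 = +1.
Check: (53/57) = +1 by Zolotarev.

+1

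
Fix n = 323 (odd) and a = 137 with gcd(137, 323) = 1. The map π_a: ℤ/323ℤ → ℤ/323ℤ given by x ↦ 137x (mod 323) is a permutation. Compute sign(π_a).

+1

Orbit of 256 under x↦137x: [256, 188, 239, 120, 290, 1, 137]… (length divides ord_323(137)).
Cycle type of π: 9×34 + 1×17; total 51 cycles.
323 − 51 = 272 transpositions; sign(π) = (−1)^272 = +1.
Via Zolotarev, sign(π_{137}) = (137|323) = +1.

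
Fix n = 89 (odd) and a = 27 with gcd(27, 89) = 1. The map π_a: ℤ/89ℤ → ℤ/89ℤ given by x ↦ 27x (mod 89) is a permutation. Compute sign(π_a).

Start at x=61: 61 → 45 → 58 → 53 → 7 → 11 → 30 → … (one orbit).
Cycle lengths of π_27 on ℤ/89ℤ: [88, 1]; 2 cycles in total.
2 cycles on 89: each ℓ→(−1)^(ℓ−1), product (−1)^87 = -1.

-1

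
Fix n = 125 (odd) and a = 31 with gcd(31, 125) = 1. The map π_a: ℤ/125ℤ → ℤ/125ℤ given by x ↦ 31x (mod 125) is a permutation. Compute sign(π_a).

Orbit of 21 under x↦31x: [21, 26, 56, 111, 66, 46, 51]… (length divides ord_125(31)).
Cycle type of π: 25×4 + 5×4 + 1×5; total 13 cycles.
13 cycles on 125: each ℓ→(−1)^(ℓ−1), product (−1)^112 = +1.
Check: (31/125) = +1 by Zolotarev.

+1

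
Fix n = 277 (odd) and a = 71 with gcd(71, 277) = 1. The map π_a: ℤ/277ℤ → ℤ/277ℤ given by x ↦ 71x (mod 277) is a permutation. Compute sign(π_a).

Start at x=175: 175 → 237 → 207 → 16 → 28 → 49 → 155 → … (one orbit).
π_71 has 5 disjoint cycles with lengths [69, 69, 69, 69, 1] on {0,…,276}.
Σ(ℓ_i−1) = 277−5 = 272; sign = (−1)^272 = +1.
Check: (71/277) = +1 by Zolotarev.

+1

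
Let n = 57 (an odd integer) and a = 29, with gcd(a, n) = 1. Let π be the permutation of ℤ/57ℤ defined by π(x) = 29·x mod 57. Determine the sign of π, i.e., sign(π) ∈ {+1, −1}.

+1

Trace 7: π^k(7) = [7, 32, 16, 8, 4, 2, 1] for k=0..6.
Cycle lengths of π_29 on ℤ/57ℤ: [18, 18, 18, 2, 1]; 5 cycles in total.
5 cycles on 57: each ℓ→(−1)^(ℓ−1), product (−1)^52 = +1.
Zolotarev: (29|57) = +1, matching the cycle-count sign.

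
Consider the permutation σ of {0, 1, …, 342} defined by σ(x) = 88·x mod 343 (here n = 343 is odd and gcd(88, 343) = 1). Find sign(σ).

+1

Orbit of 142 under x↦88x: [142, 148, 333, 149, 78, 4, 9]… (length divides ord_343(88)).
Cycle type of π: 147×2 + 21×2 + 3×2 + 1; total 7 cycles.
With 7 cycles on 343 points, sign = (−1)^{343−7} = +1.
Zolotarev: (88|343) = +1, matching the cycle-count sign.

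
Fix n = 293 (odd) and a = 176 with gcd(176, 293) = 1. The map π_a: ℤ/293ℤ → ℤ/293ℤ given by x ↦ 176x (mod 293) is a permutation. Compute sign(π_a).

-1

Start at x=278: 278 → 290 → 58 → 246 → 225 → 45 → 9 → … (one orbit).
Cycle type of π: 292 + 1; total 2 cycles.
sign(π) = (−1)^{n − #cycles} = (−1)^{293−2} = (−1)^291 = -1.
(176|293)_J = -1 (Zolotarev's lemma cross-check).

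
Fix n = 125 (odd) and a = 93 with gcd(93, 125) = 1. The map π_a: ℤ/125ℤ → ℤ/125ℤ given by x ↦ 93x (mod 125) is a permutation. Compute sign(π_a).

Start at x=101: 101 → 18 → 49 → 57 → 51 → 118 → 99 → … (one orbit).
Cycle lengths of π_93 on ℤ/125ℤ: [20, 20, 20, 20, 20, 4, 4, 4, 4, 4, 4, 1]; 12 cycles in total.
With 12 cycles on 125 points, sign = (−1)^{125−12} = -1.

-1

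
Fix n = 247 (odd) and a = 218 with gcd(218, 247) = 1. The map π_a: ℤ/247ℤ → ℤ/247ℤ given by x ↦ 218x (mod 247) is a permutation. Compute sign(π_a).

+1

Start at x=101: 101 → 35 → 220 → 42 → 17 → 1 → 218 → … (one orbit).
Cycle lengths of π_218 on ℤ/247ℤ: [18, 18, 18, 18, 18, 18, 18, 18, 18, 18, 18, 18, 9, 9, 6, 6, 1]; 17 cycles in total.
17 cycles on 247: each ℓ→(−1)^(ℓ−1), product (−1)^230 = +1.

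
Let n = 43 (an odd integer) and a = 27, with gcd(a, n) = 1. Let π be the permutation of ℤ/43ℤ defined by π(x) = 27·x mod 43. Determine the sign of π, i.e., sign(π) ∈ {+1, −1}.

Trace 11: π^k(11) = [11, 39, 21, 8, 1, 27, 41] for k=0..6.
Cycle type of π: 14×3 + 1; total 4 cycles.
With 4 cycles on 43 points, sign = (−1)^{43−4} = -1.
Check: (27/43) = -1 by Zolotarev.

-1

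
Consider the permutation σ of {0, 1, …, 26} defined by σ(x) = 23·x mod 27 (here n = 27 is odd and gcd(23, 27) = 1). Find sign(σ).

Start at x=11: 11 → 10 → 14 → 25 → 8 → 22 → 20 → … (one orbit).
Cycle lengths of π_23 on ℤ/27ℤ: [18, 6, 2, 1]; 4 cycles in total.
Σ(ℓ_i−1) = 27−4 = 23; sign = (−1)^23 = -1.

-1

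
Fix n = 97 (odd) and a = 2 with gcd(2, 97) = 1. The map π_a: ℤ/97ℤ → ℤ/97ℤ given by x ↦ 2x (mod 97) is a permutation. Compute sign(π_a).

+1

Trace 24: π^k(24) = [24, 48, 96, 95, 93, 89, 81] for k=0..6.
π_2 has 3 disjoint cycles with lengths [48, 48, 1] on {0,…,96}.
With 3 cycles on 97 points, sign = (−1)^{97−3} = +1.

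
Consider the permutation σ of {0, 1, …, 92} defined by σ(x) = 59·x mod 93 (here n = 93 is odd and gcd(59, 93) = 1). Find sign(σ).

Orbit of 47 under x↦59x: [47, 76, 20, 64, 56, 49, 8]… (length divides ord_93(59)).
Cycle lengths of π_59 on ℤ/93ℤ: [30, 30, 15, 15, 2, 1]; 6 cycles in total.
93 − 6 = 87 transpositions; sign(π) = (−1)^87 = -1.
(59|93)_J = -1 (Zolotarev's lemma cross-check).

-1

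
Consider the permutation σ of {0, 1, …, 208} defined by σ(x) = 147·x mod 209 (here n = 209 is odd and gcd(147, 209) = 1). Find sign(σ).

-1

Trace 177: π^k(177) = [177, 103, 93, 86, 102, 155, 4] for k=0..6.
6 cycles of lengths [90, 90, 18, 5, 5, 1].
6 cycles on 209: each ℓ→(−1)^(ℓ−1), product (−1)^203 = -1.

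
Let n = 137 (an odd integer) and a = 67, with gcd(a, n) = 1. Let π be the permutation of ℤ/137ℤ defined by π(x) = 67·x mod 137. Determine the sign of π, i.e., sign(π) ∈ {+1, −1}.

-1

Trace 65: π^k(65) = [65, 108, 112, 106, 115, 33, 19] for k=0..6.
2 cycles of lengths [136, 1].
With 2 cycles on 137 points, sign = (−1)^{137−2} = -1.
Check: (67/137) = -1 by Zolotarev.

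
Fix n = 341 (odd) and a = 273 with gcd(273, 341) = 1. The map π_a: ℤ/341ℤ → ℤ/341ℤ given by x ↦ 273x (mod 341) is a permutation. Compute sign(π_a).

Trace 311: π^k(311) = [311, 335, 67, 218, 180, 36, 280] for k=0..6.
Decompose π into cycles: lengths [15, 15, 15, 15, 15, 15, 15, 15, 15, 15, 15, 15, 15, 15, 15, 15, 15, 15, 15, 15, 5, 5, 3, 3, 3, 3, 3, 3, 3, 3, 3, 3, 1] (33 cycles, including the fixed point 0).
Σ(ℓ_i−1) = 341−33 = 308; sign = (−1)^308 = +1.

+1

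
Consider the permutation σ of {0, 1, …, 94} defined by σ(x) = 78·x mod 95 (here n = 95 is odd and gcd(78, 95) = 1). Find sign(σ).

Start at x=24: 24 → 67 → 1 → 78 → 4 → 27 → 16 → … (one orbit).
π_78 has 5 disjoint cycles with lengths [36, 36, 18, 4, 1] on {0,…,94}.
95 − 5 = 90 transpositions; sign(π) = (−1)^90 = +1.

+1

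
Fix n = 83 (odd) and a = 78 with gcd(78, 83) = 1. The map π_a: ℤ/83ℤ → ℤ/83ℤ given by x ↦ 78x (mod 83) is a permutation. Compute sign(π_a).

+1

Trace 10: π^k(10) = [10, 33, 1, 78, 25, 41, 44] for k=0..6.
π_78 has 3 disjoint cycles with lengths [41, 41, 1] on {0,…,82}.
n − c = 83 − 3 = 80; sign = (−1)^80 = +1.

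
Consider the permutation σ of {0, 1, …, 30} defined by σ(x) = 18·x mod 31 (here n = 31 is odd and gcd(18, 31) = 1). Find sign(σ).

+1

Start at x=20: 20 → 19 → 1 → 18 → 14 → 4 → 10 → … (one orbit).
Cycle type of π: 15×2 + 1; total 3 cycles.
sign(π) = (−1)^{n − #cycles} = (−1)^{31−3} = (−1)^28 = +1.
Via Zolotarev, sign(π_{18}) = (18|31) = +1.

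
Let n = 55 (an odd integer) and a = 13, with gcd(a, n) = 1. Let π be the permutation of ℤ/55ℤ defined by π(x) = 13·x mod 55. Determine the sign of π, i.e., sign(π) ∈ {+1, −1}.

Start at x=9: 9 → 7 → 36 → 28 → 34 → 2 → 26 → … (one orbit).
Decompose π into cycles: lengths [20, 20, 10, 4, 1] (5 cycles, including the fixed point 0).
sign(π) = (−1)^{n − #cycles} = (−1)^{55−5} = (−1)^50 = +1.
Via Zolotarev, sign(π_{13}) = (13|55) = +1.

+1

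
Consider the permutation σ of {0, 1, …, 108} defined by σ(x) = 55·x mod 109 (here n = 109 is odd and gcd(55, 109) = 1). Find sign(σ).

Trace 55: π^k(55) = [55, 82, 41, 75, 92, 46, 23] for k=0..6.
The orbit structure of x ↦ 55x mod 109: 4 orbits of sizes [36, 36, 36, 1].
With 4 cycles on 109 points, sign = (−1)^{109−4} = -1.
Via Zolotarev, sign(π_{55}) = (55|109) = -1.

-1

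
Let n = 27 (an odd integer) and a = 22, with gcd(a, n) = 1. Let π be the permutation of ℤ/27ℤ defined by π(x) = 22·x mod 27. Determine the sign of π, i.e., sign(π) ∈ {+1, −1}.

Trace 25: π^k(25) = [25, 10, 4, 7, 19, 13, 16] for k=0..6.
Decompose π into cycles: lengths [9, 9, 3, 3, 1, 1, 1] (7 cycles, including the fixed point 0).
With 7 cycles on 27 points, sign = (−1)^{27−7} = +1.

+1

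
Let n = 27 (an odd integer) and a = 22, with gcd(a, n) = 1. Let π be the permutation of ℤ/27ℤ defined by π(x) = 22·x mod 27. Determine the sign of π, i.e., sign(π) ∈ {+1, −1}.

Trace 19: π^k(19) = [19, 13, 16, 1, 22, 25, 10] for k=0..6.
Decompose π into cycles: lengths [9, 9, 3, 3, 1, 1, 1] (7 cycles, including the fixed point 0).
7 cycles on 27: each ℓ→(−1)^(ℓ−1), product (−1)^20 = +1.
The Jacobi symbol (22|27) = +1 (Zolotarev) agrees.

+1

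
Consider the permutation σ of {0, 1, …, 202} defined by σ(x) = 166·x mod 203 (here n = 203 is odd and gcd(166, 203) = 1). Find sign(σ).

+1

Trace 118: π^k(118) = [118, 100, 157, 78, 159, 4, 55] for k=0..6.
Cycle type of π: 84×2 + 28 + 6 + 1; total 5 cycles.
Σ(ℓ_i−1) = 203−5 = 198; sign = (−1)^198 = +1.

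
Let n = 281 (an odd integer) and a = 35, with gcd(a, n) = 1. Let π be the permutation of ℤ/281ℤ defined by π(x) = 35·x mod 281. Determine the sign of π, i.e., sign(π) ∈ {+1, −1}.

+1

Start at x=59: 59 → 98 → 58 → 63 → 238 → 181 → 153 → … (one orbit).
Cycle lengths of π_35 on ℤ/281ℤ: [35, 35, 35, 35, 35, 35, 35, 35, 1]; 9 cycles in total.
n − c = 281 − 9 = 272; sign = (−1)^272 = +1.
Check: (35/281) = +1 by Zolotarev.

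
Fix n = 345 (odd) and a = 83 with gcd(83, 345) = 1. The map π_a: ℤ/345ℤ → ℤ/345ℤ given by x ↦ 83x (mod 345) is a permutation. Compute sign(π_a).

Orbit of 49 under x↦83x: [49, 272, 151, 113, 64, 137, 331]… (length divides ord_345(83)).
Decompose π into cycles: lengths [44, 44, 44, 44, 44, 44, 22, 22, 22, 4, 4, 4, 2, 1] (14 cycles, including the fixed point 0).
With 14 cycles on 345 points, sign = (−1)^{345−14} = -1.
Check: (83/345) = -1 by Zolotarev.

-1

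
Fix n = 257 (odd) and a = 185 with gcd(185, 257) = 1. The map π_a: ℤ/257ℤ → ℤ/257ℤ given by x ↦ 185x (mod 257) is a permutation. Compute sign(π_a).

Orbit of 193 under x↦185x: [193, 239, 11, 236, 227, 104, 222]… (length divides ord_257(185)).
Cycle lengths of π_185 on ℤ/257ℤ: [128, 128, 1]; 3 cycles in total.
Σ(ℓ_i−1) = 257−3 = 254; sign = (−1)^254 = +1.
(185|257)_J = +1 (Zolotarev's lemma cross-check).

+1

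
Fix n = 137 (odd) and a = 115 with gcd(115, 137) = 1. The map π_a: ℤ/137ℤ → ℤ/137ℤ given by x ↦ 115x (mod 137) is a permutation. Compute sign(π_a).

+1

Start at x=38: 38 → 123 → 34 → 74 → 16 → 59 → 72 → … (one orbit).
π_115 has 9 disjoint cycles with lengths [17, 17, 17, 17, 17, 17, 17, 17, 1] on {0,…,136}.
With 9 cycles on 137 points, sign = (−1)^{137−9} = +1.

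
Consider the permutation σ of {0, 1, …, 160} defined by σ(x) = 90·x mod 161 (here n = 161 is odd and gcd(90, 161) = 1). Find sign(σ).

+1

Orbit of 64 under x↦90x: [64, 125, 141, 132, 127, 160, 71]… (length divides ord_161(90)).
Decompose π into cycles: lengths [22, 22, 22, 22, 22, 22, 22, 2, 2, 2, 1] (11 cycles, including the fixed point 0).
n − c = 161 − 11 = 150; sign = (−1)^150 = +1.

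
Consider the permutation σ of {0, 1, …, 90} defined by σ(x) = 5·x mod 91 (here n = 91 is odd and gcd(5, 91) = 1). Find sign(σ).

+1

Start at x=64: 64 → 47 → 53 → 83 → 51 → 73 → 1 → … (one orbit).
Cycle type of π: 12×6 + 6 + 4×3 + 1; total 11 cycles.
n − c = 91 − 11 = 80; sign = (−1)^80 = +1.
Zolotarev: (5|91) = +1, matching the cycle-count sign.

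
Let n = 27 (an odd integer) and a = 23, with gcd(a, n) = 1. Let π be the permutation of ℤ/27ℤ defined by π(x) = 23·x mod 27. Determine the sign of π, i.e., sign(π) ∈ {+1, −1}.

-1

Orbit of 22 under x↦23x: [22, 20, 1, 23, 16, 17, 13]… (length divides ord_27(23)).
The orbit structure of x ↦ 23x mod 27: 4 orbits of sizes [18, 6, 2, 1].
n − c = 27 − 4 = 23; sign = (−1)^23 = -1.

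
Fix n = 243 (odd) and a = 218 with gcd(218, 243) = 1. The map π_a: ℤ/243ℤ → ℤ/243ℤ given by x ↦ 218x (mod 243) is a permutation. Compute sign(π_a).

-1

Start at x=158: 158 → 181 → 92 → 130 → 152 → 88 → 230 → … (one orbit).
6 cycles of lengths [162, 54, 18, 6, 2, 1].
6 cycles on 243: each ℓ→(−1)^(ℓ−1), product (−1)^237 = -1.
Via Zolotarev, sign(π_{218}) = (218|243) = -1.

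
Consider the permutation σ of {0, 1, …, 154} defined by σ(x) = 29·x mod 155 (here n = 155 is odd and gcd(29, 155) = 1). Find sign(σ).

-1

Orbit of 29 under x↦29x: [29, 66, 54, 16, 154, 126, 89]… (length divides ord_155(29)).
Cycle type of π: 10×15 + 2×2 + 1; total 18 cycles.
155 − 18 = 137 transpositions; sign(π) = (−1)^137 = -1.
Via Zolotarev, sign(π_{29}) = (29|155) = -1.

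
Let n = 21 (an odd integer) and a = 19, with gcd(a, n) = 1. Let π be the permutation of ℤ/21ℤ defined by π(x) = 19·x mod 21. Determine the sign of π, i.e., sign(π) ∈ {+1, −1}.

-1

Trace 4: π^k(4) = [4, 13, 16, 10, 1, 19] for k=0..5.
6 cycles of lengths [6, 6, 6, 1, 1, 1].
6 cycles on 21: each ℓ→(−1)^(ℓ−1), product (−1)^15 = -1.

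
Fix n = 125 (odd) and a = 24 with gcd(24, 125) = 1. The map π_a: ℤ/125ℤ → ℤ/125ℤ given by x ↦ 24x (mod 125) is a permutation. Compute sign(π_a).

Trace 76: π^k(76) = [76, 74, 26, 124, 101, 49, 51] for k=0..6.
π_24 has 23 disjoint cycles with lengths [10, 10, 10, 10, 10, 10, 10, 10, 10, 10, 2, 2, 2, 2, 2, 2, 2, 2, 2, 2, 2, 2, 1] on {0,…,124}.
With 23 cycles on 125 points, sign = (−1)^{125−23} = +1.
Zolotarev: (24|125) = +1, matching the cycle-count sign.

+1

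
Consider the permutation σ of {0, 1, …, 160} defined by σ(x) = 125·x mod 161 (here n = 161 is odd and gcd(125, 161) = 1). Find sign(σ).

Trace 141: π^k(141) = [141, 76, 1, 125, 8, 34, 64] for k=0..6.
The orbit structure of x ↦ 125x mod 161: 11 orbits of sizes [22, 22, 22, 22, 22, 22, 22, 2, 2, 2, 1].
With 11 cycles on 161 points, sign = (−1)^{161−11} = +1.
(125|161)_J = +1 (Zolotarev's lemma cross-check).

+1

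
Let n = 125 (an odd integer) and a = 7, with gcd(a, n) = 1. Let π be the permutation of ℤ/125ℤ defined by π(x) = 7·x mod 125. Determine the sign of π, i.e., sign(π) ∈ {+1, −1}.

-1

Trace 99: π^k(99) = [99, 68, 101, 82, 74, 18, 1] for k=0..6.
π_7 has 12 disjoint cycles with lengths [20, 20, 20, 20, 20, 4, 4, 4, 4, 4, 4, 1] on {0,…,124}.
12 cycles on 125: each ℓ→(−1)^(ℓ−1), product (−1)^113 = -1.
The Jacobi symbol (7|125) = -1 (Zolotarev) agrees.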